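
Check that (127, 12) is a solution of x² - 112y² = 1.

Compute x² = 127² = 16129
Compute 112y² = 112·12² = 112·144 = 16128
x² - 112y² = 16129 - 16128 = 1
Since this equals 1, (127, 12) is a solution.

Yes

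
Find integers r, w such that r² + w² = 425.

We need to find integers r, w > 0 such that r² + w² = 425.
Trying r = 5: w² = 425 - 5² = 425 - 25 = 400
w = 20
Check: 5² + 20² = 25 + 400 = 425 ✓

425 = 5² + 20²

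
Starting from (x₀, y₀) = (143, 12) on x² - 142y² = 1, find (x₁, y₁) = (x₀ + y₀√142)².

Solutions to x² - Dy² = 1 are generated by powers of (x₀ + y₀√D).
The next solution satisfies x₁ + y₁√142 = (x₀ + y₀√142)², giving:
x₁ = x₀² + 142y₀² = 143² + 142·12² = 20449 + 20448 = 40897
y₁ = 2x₀y₀ = 2·143·12 = 3432

Verify: 40897² - 142·3432² = 1672564609 - 1672564608 = 1 ✓

x = 40897, y = 3432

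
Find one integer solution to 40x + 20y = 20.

Step 1: Check solvability.
gcd(40, 20) = 20
Since 20 divides 20, solutions exist.

Step 2: Apply extended Euclidean algorithm to find gcd.
We find integers such that 40*x0 + 20*y0 = 20

Step 3: Scale the particular solution.
Multiply by 20/20 = 1:
x = 0, y = 1

Step 4: Verify.
40*(0) + 20*(1) = 20 = 20 ✓

x = 0, y = 1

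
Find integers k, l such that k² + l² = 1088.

We need to find integers k, l > 0 such that k² + l² = 1088.
Trying k = 8: l² = 1088 - 8² = 1088 - 64 = 1024
l = 32
Check: 8² + 32² = 64 + 1024 = 1088 ✓

1088 = 8² + 32²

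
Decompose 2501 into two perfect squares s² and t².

We need to find integers s, t > 0 such that s² + t² = 2501.
Trying s = 1: t² = 2501 - 1² = 2501 - 1 = 2500
t = 50
Check: 1² + 50² = 1 + 2500 = 2501 ✓

2501 = 1² + 50²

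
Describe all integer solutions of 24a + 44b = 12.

Step 1: Compute gcd(24, 44) = 4.
Since 4 divides 12, solutions exist.

Step 2: Find a particular solution using extended Euclidean algorithm.
We get a₀ = 6, b₀ = -3.
Check: 24*6 + 44*-3 = 12 = 12 ✓

Step 3: Write the general solution.
a = 6 + (44/4)t = 6 + 11t
b = -3 - (24/4)t = -3 - 6t
for any integer t.

a = 6 + 11t, b = -3 - 6t for integer t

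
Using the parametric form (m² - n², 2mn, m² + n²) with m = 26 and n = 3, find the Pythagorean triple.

a = m² - n² = 676 - 9 = 667
b = 2mn = 2·26·3 = 156
c = m² + n² = 676 + 9 = 685
Verify: 667² + 156² = 444889 + 24336 = 469225 = 685² ✓

(667, 156, 685)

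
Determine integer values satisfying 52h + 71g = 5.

Step 1: Check solvability.
gcd(52, 71) = 1
Since 1 divides 5, solutions exist.

Step 2: Apply extended Euclidean algorithm to find gcd.
We find integers such that 52*x0 + 71*y0 = 1

Step 3: Scale the particular solution.
Multiply by 5/1 = 5:
h = -75, g = 55

Step 4: Verify.
52*(-75) + 71*(55) = 5 = 5 ✓

h = -75, g = 55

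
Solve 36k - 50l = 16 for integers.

Step 1: Check solvability.
gcd(36, 50) = 2
Since 2 divides 16, solutions exist.

Step 2: Apply extended Euclidean algorithm to find gcd.
We find integers such that 36*x0 + 50*y0 = 2

Step 3: Scale the particular solution.
Multiply by 16/2 = 8:
k = 56, l = 40

Step 4: Verify.
36*(56) - 50*(40) = 16 = 16 ✓

k = 56, l = 40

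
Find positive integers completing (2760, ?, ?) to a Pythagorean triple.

We need the other leg and hypotenuse such that 2760² + x² = c².
Take x = 10400, c = 10760: 2760² + 10400² = 7617600 + 108160000 = 115777600 = 10760² ✓
Triple: (2760, 10400, 10760)

(2760, 10400, 10760)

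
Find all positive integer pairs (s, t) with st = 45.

The positive divisors of 45 are: 1, 3, 5, 9, 15, 45.
Each divisor d gives the pair (d, 45/d):
(1, 45), (3, 15), (5, 9), (9, 5), (15, 3), (45, 1)

(1, 45), (3, 15), (5, 9), (9, 5), (15, 3), (45, 1)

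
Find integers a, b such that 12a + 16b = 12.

Step 1: Check solvability.
gcd(12, 16) = 4
Since 4 divides 12, solutions exist.

Step 2: Apply extended Euclidean algorithm to find gcd.
We find integers such that 12*x0 + 16*y0 = 4

Step 3: Scale the particular solution.
Multiply by 12/4 = 3:
a = -3, b = 3

Step 4: Verify.
12*(-3) + 16*(3) = 12 = 12 ✓

a = -3, b = 3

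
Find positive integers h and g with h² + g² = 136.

We need to find integers h, g > 0 such that h² + g² = 136.
Trying h = 6: g² = 136 - 6² = 136 - 36 = 100
g = 10
Check: 6² + 10² = 36 + 100 = 136 ✓

136 = 6² + 10²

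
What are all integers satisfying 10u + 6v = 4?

Step 1: Compute gcd(10, 6) = 2.
Since 2 divides 4, solutions exist.

Step 2: Find a particular solution using extended Euclidean algorithm.
We get u₀ = -2, v₀ = 4.
Check: 10*-2 + 6*4 = 4 = 4 ✓

Step 3: Write the general solution.
u = -2 + (6/2)t = -2 + 3t
v = 4 - (10/2)t = 4 - 5t
for any integer t.

u = -2 + 3t, v = 4 - 5t for integer t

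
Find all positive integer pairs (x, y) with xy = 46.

The positive divisors of 46 are: 1, 2, 23, 46.
Each divisor d gives the pair (d, 46/d):
(1, 46), (2, 23), (23, 2), (46, 1)

(1, 46), (2, 23), (23, 2), (46, 1)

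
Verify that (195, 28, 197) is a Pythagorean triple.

Compute a² + b²:
195² + 28² = 38025 + 784 = 38809
Compute c²:
197² = 38809
Since 38809 = 38809, it is a Pythagorean triple.

Yes, it is a Pythagorean triple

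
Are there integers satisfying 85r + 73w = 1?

Step 1: Compute gcd(85, 73).
gcd(85, 73) = 1

Step 2: Check divisibility.
Does 1 divide 1? 1 = 1 x 1, so yes.

By the theorem on linear Diophantine equations, 85r + 73w = 1 has integer solutions if and only if gcd(85, 73) divides 1. Since 1 | 1, solutions exist.

Yes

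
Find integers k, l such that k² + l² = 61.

We need to find integers k, l > 0 such that k² + l² = 61.
Trying k = 5: l² = 61 - 5² = 61 - 25 = 36
l = 6
Check: 5² + 6² = 25 + 36 = 61 ✓

61 = 5² + 6²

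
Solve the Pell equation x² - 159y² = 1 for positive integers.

We seek the smallest positive integers (x, y) with x² - 159y² = 1, i.e., x² = 159y² + 1.
Try successive y values:
y = 1: x² = 159·1² + 1 = 160, not a perfect square
y = 2: x² = 159·2² + 1 = 637, not a perfect square
y = 3: x² = 159·3² + 1 = 1432, not a perfect square
... continuing the search (or via continued fractions) ...
y = 105: x² = 159·105² + 1 = 1752976, x = 1324 ✓

Verify: 1324² - 159·105² = 1752976 - 1752975 = 1 ✓

x = 1324, y = 105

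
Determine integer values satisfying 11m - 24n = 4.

Step 1: Check solvability.
gcd(11, 24) = 1
Since 1 divides 4, solutions exist.

Step 2: Apply extended Euclidean algorithm to find gcd.
We find integers such that 11*x0 + 24*y0 = 1

Step 3: Scale the particular solution.
Multiply by 4/1 = 4:
m = 44, n = 20

Step 4: Verify.
11*(44) - 24*(20) = 4 = 4 ✓

m = 44, n = 20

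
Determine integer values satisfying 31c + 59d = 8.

Step 1: Check solvability.
gcd(31, 59) = 1
Since 1 divides 8, solutions exist.

Step 2: Apply extended Euclidean algorithm to find gcd.
We find integers such that 31*x0 + 59*y0 = 1

Step 3: Scale the particular solution.
Multiply by 8/1 = 8:
c = -152, d = 80

Step 4: Verify.
31*(-152) + 59*(80) = 8 = 8 ✓

c = -152, d = 80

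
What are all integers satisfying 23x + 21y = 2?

Step 1: Compute gcd(23, 21) = 1.
Since 1 divides 2, solutions exist.

Step 2: Find a particular solution using extended Euclidean algorithm.
We get x₀ = -20, y₀ = 22.
Check: 23*-20 + 21*22 = 2 = 2 ✓

Step 3: Write the general solution.
x = -20 + (21/1)t = -20 + 21t
y = 22 - (23/1)t = 22 - 23t
for any integer t.

x = -20 + 21t, y = 22 - 23t for integer t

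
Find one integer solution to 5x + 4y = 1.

Step 1: Check solvability.
gcd(5, 4) = 1
Since 1 divides 1, solutions exist.

Step 2: Apply extended Euclidean algorithm to find gcd.
We find integers such that 5*x0 + 4*y0 = 1

Step 3: Scale the particular solution.
Multiply by 1/1 = 1:
x = 1, y = -1

Step 4: Verify.
5*(1) + 4*(-1) = 1 = 1 ✓

x = 1, y = -1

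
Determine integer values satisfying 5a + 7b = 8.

Step 1: Check solvability.
gcd(5, 7) = 1
Since 1 divides 8, solutions exist.

Step 2: Apply extended Euclidean algorithm to find gcd.
We find integers such that 5*x0 + 7*y0 = 1

Step 3: Scale the particular solution.
Multiply by 8/1 = 8:
a = 24, b = -16

Step 4: Verify.
5*(24) + 7*(-16) = 8 = 8 ✓

a = 24, b = -16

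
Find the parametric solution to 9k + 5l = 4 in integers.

Step 1: Compute gcd(9, 5) = 1.
Since 1 divides 4, solutions exist.

Step 2: Find a particular solution using extended Euclidean algorithm.
We get k₀ = -4, l₀ = 8.
Check: 9*-4 + 5*8 = 4 = 4 ✓

Step 3: Write the general solution.
k = -4 + (5/1)t = -4 + 5t
l = 8 - (9/1)t = 8 - 9t
for any integer t.

k = -4 + 5t, l = 8 - 9t for integer t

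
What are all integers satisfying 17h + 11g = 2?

Step 1: Compute gcd(17, 11) = 1.
Since 1 divides 2, solutions exist.

Step 2: Find a particular solution using extended Euclidean algorithm.
We get h₀ = 4, g₀ = -6.
Check: 17*4 + 11*-6 = 2 = 2 ✓

Step 3: Write the general solution.
h = 4 + (11/1)t = 4 + 11t
g = -6 - (17/1)t = -6 - 17t
for any integer t.

h = 4 + 11t, g = -6 - 17t for integer t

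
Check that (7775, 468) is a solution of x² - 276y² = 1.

Compute x² = 7775² = 60450625
Compute 276y² = 276·468² = 276·219024 = 60450624
x² - 276y² = 60450625 - 60450624 = 1
Since this equals 1, (7775, 468) is a solution.

Yes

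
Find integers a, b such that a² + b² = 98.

We need to find integers a, b > 0 such that a² + b² = 98.
Trying a = 7: b² = 98 - 7² = 98 - 49 = 49
b = 7
Check: 7² + 7² = 49 + 49 = 98 ✓

98 = 7² + 7²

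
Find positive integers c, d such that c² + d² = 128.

Search for c with 128 - c² a perfect square.
c = 8: 128 - 8² = 128 - 64 = 64 = 8² ✓
So c = 8, d = 8.

c = 8, d = 8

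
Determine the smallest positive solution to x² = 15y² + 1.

We seek the smallest positive integers (x, y) with x² - 15y² = 1, i.e., x² = 15y² + 1.
Try successive y values:
y = 1: x² = 15·1² + 1 = 16, x = 4 ✓

Verify: 4² - 15·1² = 16 - 15 = 1 ✓

x = 4, y = 1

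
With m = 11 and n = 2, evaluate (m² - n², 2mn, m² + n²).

a = m² - n² = 121 - 4 = 117
b = 2mn = 2·11·2 = 44
c = m² + n² = 121 + 4 = 125
Verify: 117² + 44² = 13689 + 1936 = 15625 = 125² ✓

(117, 44, 125)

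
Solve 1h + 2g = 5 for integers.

Step 1: Check solvability.
gcd(1, 2) = 1
Since 1 divides 5, solutions exist.

Step 2: Apply extended Euclidean algorithm to find gcd.
We find integers such that 1*x0 + 2*y0 = 1

Step 3: Scale the particular solution.
Multiply by 5/1 = 5:
h = 5, g = 0

Step 4: Verify.
1*(5) + 2*(0) = 5 = 5 ✓

h = 5, g = 0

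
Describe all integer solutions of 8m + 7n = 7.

Step 1: Compute gcd(8, 7) = 1.
Since 1 divides 7, solutions exist.

Step 2: Find a particular solution using extended Euclidean algorithm.
We get m₀ = 7, n₀ = -7.
Check: 8*7 + 7*-7 = 7 = 7 ✓

Step 3: Write the general solution.
m = 7 + (7/1)t = 7 + 7t
n = -7 - (8/1)t = -7 - 8t
for any integer t.

m = 7 + 7t, n = -7 - 8t for integer t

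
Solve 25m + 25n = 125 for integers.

Step 1: Check solvability.
gcd(25, 25) = 25
Since 25 divides 125, solutions exist.

Step 2: Apply extended Euclidean algorithm to find gcd.
We find integers such that 25*x0 + 25*y0 = 25

Step 3: Scale the particular solution.
Multiply by 125/25 = 5:
m = 0, n = 5

Step 4: Verify.
25*(0) + 25*(5) = 125 = 125 ✓

m = 0, n = 5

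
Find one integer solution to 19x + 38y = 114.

Step 1: Check solvability.
gcd(19, 38) = 19
Since 19 divides 114, solutions exist.

Step 2: Apply extended Euclidean algorithm to find gcd.
We find integers such that 19*x0 + 38*y0 = 19

Step 3: Scale the particular solution.
Multiply by 114/19 = 6:
x = 6, y = 0

Step 4: Verify.
19*(6) + 38*(0) = 114 = 114 ✓

x = 6, y = 0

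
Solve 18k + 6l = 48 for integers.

Step 1: Check solvability.
gcd(18, 6) = 6
Since 6 divides 48, solutions exist.

Step 2: Apply extended Euclidean algorithm to find gcd.
We find integers such that 18*x0 + 6*y0 = 6

Step 3: Scale the particular solution.
Multiply by 48/6 = 8:
k = 0, l = 8

Step 4: Verify.
18*(0) + 6*(8) = 48 = 48 ✓

k = 0, l = 8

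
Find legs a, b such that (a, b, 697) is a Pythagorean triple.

We need a² + b² = 697² = 485809.
Trying: 185² + 672² = 34225 + 451584 = 485809 ✓

(185, 672, 697)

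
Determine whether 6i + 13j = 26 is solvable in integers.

Step 1: Compute gcd(6, 13).
gcd(6, 13) = 1

Step 2: Check divisibility.
Does 1 divide 26? 26 = 1 x 26, so yes.

By the theorem on linear Diophantine equations, 6i + 13j = 26 has integer solutions if and only if gcd(6, 13) divides 26. Since 1 | 26, solutions exist.

Yes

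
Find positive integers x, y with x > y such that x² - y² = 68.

Factor: x² - y² = (x+y)(x-y) = 68.
We need two factors of 68 with the same parity.
Use x+y = 34 and x-y = 2 (product 34·2 = 68).
Adding: 2x = 36, so x = 18.
Subtracting: 2y = 32, so y = 16.
Check: 18² - 16² = 324 - 256 = 68 ✓

x = 18, y = 16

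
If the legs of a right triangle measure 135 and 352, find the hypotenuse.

c² = a² + b² = 135² + 352² = 18225 + 123904 = 142129
c = 377

377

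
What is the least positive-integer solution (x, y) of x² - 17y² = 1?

We seek the smallest positive integers (x, y) with x² - 17y² = 1, i.e., x² = 17y² + 1.
Try successive y values:
y = 1: x² = 17·1² + 1 = 18, not a perfect square
y = 2: x² = 17·2² + 1 = 69, not a perfect square
y = 3: x² = 17·3² + 1 = 154, not a perfect square
... continuing the search (or via continued fractions) ...
y = 8: x² = 17·8² + 1 = 1089, x = 33 ✓

Verify: 33² - 17·8² = 1089 - 1088 = 1 ✓

x = 33, y = 8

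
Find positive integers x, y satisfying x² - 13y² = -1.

We need x² = 13y² - 1. Try successive y:
y = 1: x² = 13·1² - 1 = 12, not a perfect square
y = 2: x² = 13·2² - 1 = 51, not a perfect square
y = 3: x² = 13·3² - 1 = 116, not a perfect square
...
y = 5: x² = 13·5² - 1 = 324 = 18² ✓
Check: 18² - 13·5² = 324 - 325 = -1 ✓

x = 18, y = 5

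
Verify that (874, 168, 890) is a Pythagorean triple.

Compute a² + b² = 874² + 168² = 763876 + 28224 = 792100
Compute c² = 890² = 792100
Since 792100 = 792100, confirmed.

Yes, it is a Pythagorean triple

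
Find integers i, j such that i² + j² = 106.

We need to find integers i, j > 0 such that i² + j² = 106.
Trying i = 5: j² = 106 - 5² = 106 - 25 = 81
j = 9
Check: 5² + 9² = 25 + 81 = 106 ✓

106 = 5² + 9²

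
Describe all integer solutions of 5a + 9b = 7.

Step 1: Compute gcd(5, 9) = 1.
Since 1 divides 7, solutions exist.

Step 2: Find a particular solution using extended Euclidean algorithm.
We get a₀ = 14, b₀ = -7.
Check: 5*14 + 9*-7 = 7 = 7 ✓

Step 3: Write the general solution.
a = 14 + (9/1)t = 14 + 9t
b = -7 - (5/1)t = -7 - 5t
for any integer t.

a = 14 + 9t, b = -7 - 5t for integer t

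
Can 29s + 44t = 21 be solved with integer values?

Step 1: Compute gcd(29, 44).
gcd(29, 44) = 1

Step 2: Check divisibility.
Does 1 divide 21? 21 = 1 x 21, so yes.

By the theorem on linear Diophantine equations, 29s + 44t = 21 has integer solutions if and only if gcd(29, 44) divides 21. Since 1 | 21, solutions exist.

Yes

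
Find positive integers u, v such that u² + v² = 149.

Search for u with 149 - u² a perfect square.
u = 7: 149 - 7² = 149 - 49 = 100 = 10² ✓
So u = 7, v = 10.

u = 7, v = 10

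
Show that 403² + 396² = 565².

Compute a² + b²:
403² + 396² = 162409 + 156816 = 319225
Compute c²:
565² = 319225
Since 319225 = 319225, it is a Pythagorean triple.

Yes, it is a Pythagorean triple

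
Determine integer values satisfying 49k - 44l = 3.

Step 1: Check solvability.
gcd(49, 44) = 1
Since 1 divides 3, solutions exist.

Step 2: Apply extended Euclidean algorithm to find gcd.
We find integers such that 49*x0 + 44*y0 = 1

Step 3: Scale the particular solution.
Multiply by 3/1 = 3:
k = 27, l = 30

Step 4: Verify.
49*(27) - 44*(30) = 3 = 3 ✓

k = 27, l = 30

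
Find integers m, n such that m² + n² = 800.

We need to find integers m, n > 0 such that m² + n² = 800.
Trying m = 4: n² = 800 - 4² = 800 - 16 = 784
n = 28
Check: 4² + 28² = 16 + 784 = 800 ✓

800 = 4² + 28²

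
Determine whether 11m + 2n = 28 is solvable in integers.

Step 1: Compute gcd(11, 2).
gcd(11, 2) = 1

Step 2: Check divisibility.
Does 1 divide 28? 28 = 1 x 28, so yes.

By the theorem on linear Diophantine equations, 11m + 2n = 28 has integer solutions if and only if gcd(11, 2) divides 28. Since 1 | 28, solutions exist.

Yes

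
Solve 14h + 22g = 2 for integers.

Step 1: Check solvability.
gcd(14, 22) = 2
Since 2 divides 2, solutions exist.

Step 2: Apply extended Euclidean algorithm to find gcd.
We find integers such that 14*x0 + 22*y0 = 2

Step 3: Scale the particular solution.
Multiply by 2/2 = 1:
h = -3, g = 2

Step 4: Verify.
14*(-3) + 22*(2) = 2 = 2 ✓

h = -3, g = 2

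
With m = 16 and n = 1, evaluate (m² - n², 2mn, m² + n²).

a = m² - n² = 256 - 1 = 255
b = 2mn = 2·16·1 = 32
c = m² + n² = 256 + 1 = 257
Verify: 255² + 32² = 65025 + 1024 = 66049 = 257² ✓

(255, 32, 257)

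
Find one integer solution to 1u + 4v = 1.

Step 1: Check solvability.
gcd(1, 4) = 1
Since 1 divides 1, solutions exist.

Step 2: Apply extended Euclidean algorithm to find gcd.
We find integers such that 1*x0 + 4*y0 = 1

Step 3: Scale the particular solution.
Multiply by 1/1 = 1:
u = 1, v = 0

Step 4: Verify.
1*(1) + 4*(0) = 1 = 1 ✓

u = 1, v = 0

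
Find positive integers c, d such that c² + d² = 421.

Search for c with 421 - c² a perfect square.
c = 14: 421 - 14² = 421 - 196 = 225 = 15² ✓
So c = 14, d = 15.

c = 14, d = 15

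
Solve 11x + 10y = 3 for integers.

Step 1: Check solvability.
gcd(11, 10) = 1
Since 1 divides 3, solutions exist.

Step 2: Apply extended Euclidean algorithm to find gcd.
We find integers such that 11*x0 + 10*y0 = 1

Step 3: Scale the particular solution.
Multiply by 3/1 = 3:
x = 3, y = -3

Step 4: Verify.
11*(3) + 10*(-3) = 3 = 3 ✓

x = 3, y = -3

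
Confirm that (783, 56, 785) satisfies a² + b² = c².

Compute a² + b² = 783² + 56² = 613089 + 3136 = 616225
Compute c² = 785² = 616225
Since 616225 = 616225, confirmed.

Yes, it is a Pythagorean triple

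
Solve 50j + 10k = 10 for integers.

Step 1: Check solvability.
gcd(50, 10) = 10
Since 10 divides 10, solutions exist.

Step 2: Apply extended Euclidean algorithm to find gcd.
We find integers such that 50*x0 + 10*y0 = 10

Step 3: Scale the particular solution.
Multiply by 10/10 = 1:
j = 0, k = 1

Step 4: Verify.
50*(0) + 10*(1) = 10 = 10 ✓

j = 0, k = 1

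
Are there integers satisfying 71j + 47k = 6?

Step 1: Compute gcd(71, 47).
gcd(71, 47) = 1

Step 2: Check divisibility.
Does 1 divide 6? 6 = 1 x 6, so yes.

By the theorem on linear Diophantine equations, 71j + 47k = 6 has integer solutions if and only if gcd(71, 47) divides 6. Since 1 | 6, solutions exist.

Yes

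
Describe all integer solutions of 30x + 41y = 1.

Step 1: Compute gcd(30, 41) = 1.
Since 1 divides 1, solutions exist.

Step 2: Find a particular solution using extended Euclidean algorithm.
We get x₀ = -15, y₀ = 11.
Check: 30*-15 + 41*11 = 1 = 1 ✓

Step 3: Write the general solution.
x = -15 + (41/1)t = -15 + 41t
y = 11 - (30/1)t = 11 - 30t
for any integer t.

x = -15 + 41t, y = 11 - 30t for integer t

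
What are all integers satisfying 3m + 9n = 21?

Step 1: Compute gcd(3, 9) = 3.
Since 3 divides 21, solutions exist.

Step 2: Find a particular solution using extended Euclidean algorithm.
We get m₀ = 7, n₀ = 0.
Check: 3*7 + 9*0 = 21 = 21 ✓

Step 3: Write the general solution.
m = 7 + (9/3)t = 7 + 3t
n = 0 - (3/3)t = 0 - 1t
for any integer t.

m = 7 + 3t, n = 0 - 1t for integer t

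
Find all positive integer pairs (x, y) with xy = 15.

The positive divisors of 15 are: 1, 3, 5, 15.
Each divisor d gives the pair (d, 15/d):
(1, 15), (3, 5), (5, 3), (15, 1)

(1, 15), (3, 5), (5, 3), (15, 1)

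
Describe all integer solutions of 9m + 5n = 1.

Step 1: Compute gcd(9, 5) = 1.
Since 1 divides 1, solutions exist.

Step 2: Find a particular solution using extended Euclidean algorithm.
We get m₀ = -1, n₀ = 2.
Check: 9*-1 + 5*2 = 1 = 1 ✓

Step 3: Write the general solution.
m = -1 + (5/1)t = -1 + 5t
n = 2 - (9/1)t = 2 - 9t
for any integer t.

m = -1 + 5t, n = 2 - 9t for integer t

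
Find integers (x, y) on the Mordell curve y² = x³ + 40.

Try small integer x values and check whether x³ + 40 is a perfect square.
x = 6: x³ + 40 = 6³ + 40 = 216 + 40 = 256
Is 256 a perfect square? 16² = 256 ✓
So (x, y) = (6, -16) is a solution.

x = 6, y = -16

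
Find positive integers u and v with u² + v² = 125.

We need to find integers u, v > 0 such that u² + v² = 125.
Trying u = 2: v² = 125 - 2² = 125 - 4 = 121
v = 11
Check: 2² + 11² = 4 + 121 = 125 ✓

125 = 2² + 11²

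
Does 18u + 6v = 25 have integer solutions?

Step 1: Compute gcd(18, 6).
gcd(18, 6) = 6

Step 2: Check divisibility.
Does 6 divide 25? 25 = 6 x 4 + 1, so no.

By the theorem on linear Diophantine equations, 18u + 6v = 25 has integer solutions if and only if gcd(18, 6) divides 25. Since 6 does not divide 25, no solutions exist.

No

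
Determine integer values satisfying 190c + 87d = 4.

Step 1: Check solvability.
gcd(190, 87) = 1
Since 1 divides 4, solutions exist.

Step 2: Apply extended Euclidean algorithm to find gcd.
We find integers such that 190*x0 + 87*y0 = 1

Step 3: Scale the particular solution.
Multiply by 4/1 = 4:
c = -152, d = 332

Step 4: Verify.
190*(-152) + 87*(332) = 4 = 4 ✓

c = -152, d = 332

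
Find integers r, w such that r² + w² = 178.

We need to find integers r, w > 0 such that r² + w² = 178.
Trying r = 3: w² = 178 - 3² = 178 - 9 = 169
w = 13
Check: 3² + 13² = 9 + 169 = 178 ✓

178 = 3² + 13²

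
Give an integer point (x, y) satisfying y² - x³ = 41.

Try small integer x values and check whether x³ + 41 is a perfect square.
x = 2: x³ + 41 = 2³ + 41 = 8 + 41 = 49
Is 49 a perfect square? 7² = 49 ✓
So (x, y) = (2, -7) is a solution.

x = 2, y = -7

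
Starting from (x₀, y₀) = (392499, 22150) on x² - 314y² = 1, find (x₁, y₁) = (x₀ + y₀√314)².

Solutions to x² - Dy² = 1 are generated by powers of (x₀ + y₀√D).
The next solution satisfies x₁ + y₁√314 = (x₀ + y₀√314)², giving:
x₁ = x₀² + 314y₀² = 392499² + 314·22150² = 154055465001 + 154055465000 = 308110930001
y₁ = 2x₀y₀ = 2·392499·22150 = 17387705700

Verify: 308110930001² - 314·17387705700² = 94932345186081121860001 - 94932345186081121860000 = 1 ✓

x = 308110930001, y = 17387705700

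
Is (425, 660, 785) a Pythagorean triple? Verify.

Compute a² + b² = 425² + 660² = 180625 + 435600 = 616225
Compute c² = 785² = 616225
Since 616225 = 616225, confirmed.

Yes, it is a Pythagorean triple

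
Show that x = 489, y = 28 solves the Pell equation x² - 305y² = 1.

Compute x² = 489² = 239121
Compute 305y² = 305·28² = 305·784 = 239120
x² - 305y² = 239121 - 239120 = 1
Since this equals 1, (489, 28) is a solution.

Yes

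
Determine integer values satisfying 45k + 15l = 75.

Step 1: Check solvability.
gcd(45, 15) = 15
Since 15 divides 75, solutions exist.

Step 2: Apply extended Euclidean algorithm to find gcd.
We find integers such that 45*x0 + 15*y0 = 15

Step 3: Scale the particular solution.
Multiply by 75/15 = 5:
k = 0, l = 5

Step 4: Verify.
45*(0) + 15*(5) = 75 = 75 ✓

k = 0, l = 5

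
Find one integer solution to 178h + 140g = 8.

Step 1: Check solvability.
gcd(178, 140) = 2
Since 2 divides 8, solutions exist.

Step 2: Apply extended Euclidean algorithm to find gcd.
We find integers such that 178*x0 + 140*y0 = 2

Step 3: Scale the particular solution.
Multiply by 8/2 = 4:
h = -44, g = 56

Step 4: Verify.
178*(-44) + 140*(56) = 8 = 8 ✓

h = -44, g = 56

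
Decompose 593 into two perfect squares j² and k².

We need to find integers j, k > 0 such that j² + k² = 593.
Trying j = 8: k² = 593 - 8² = 593 - 64 = 529
k = 23
Check: 8² + 23² = 64 + 529 = 593 ✓

593 = 8² + 23²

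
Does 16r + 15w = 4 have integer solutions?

Step 1: Compute gcd(16, 15).
gcd(16, 15) = 1

Step 2: Check divisibility.
Does 1 divide 4? 4 = 1 x 4, so yes.

By the theorem on linear Diophantine equations, 16r + 15w = 4 has integer solutions if and only if gcd(16, 15) divides 4. Since 1 | 4, solutions exist.

Yes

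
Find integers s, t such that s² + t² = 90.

We need to find integers s, t > 0 such that s² + t² = 90.
Trying s = 3: t² = 90 - 3² = 90 - 9 = 81
t = 9
Check: 3² + 9² = 9 + 81 = 90 ✓

90 = 3² + 9²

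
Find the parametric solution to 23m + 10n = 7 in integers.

Step 1: Compute gcd(23, 10) = 1.
Since 1 divides 7, solutions exist.

Step 2: Find a particular solution using extended Euclidean algorithm.
We get m₀ = -21, n₀ = 49.
Check: 23*-21 + 10*49 = 7 = 7 ✓

Step 3: Write the general solution.
m = -21 + (10/1)t = -21 + 10t
n = 49 - (23/1)t = 49 - 23t
for any integer t.

m = -21 + 10t, n = 49 - 23t for integer t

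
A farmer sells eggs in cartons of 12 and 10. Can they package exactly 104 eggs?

We need non-negative a, b with 12a + 10b = 104.
gcd(12, 10) = 2 divides 104.
Try a = 2: 10b = 104 - 24 = 80, so b = 8.
One way: 2 cartons of 12 and 8 cartons of 10.

Yes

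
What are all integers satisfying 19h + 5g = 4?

Step 1: Compute gcd(19, 5) = 1.
Since 1 divides 4, solutions exist.

Step 2: Find a particular solution using extended Euclidean algorithm.
We get h₀ = -4, g₀ = 16.
Check: 19*-4 + 5*16 = 4 = 4 ✓

Step 3: Write the general solution.
h = -4 + (5/1)t = -4 + 5t
g = 16 - (19/1)t = 16 - 19t
for any integer t.

h = -4 + 5t, g = 16 - 19t for integer t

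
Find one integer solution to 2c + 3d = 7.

Step 1: Check solvability.
gcd(2, 3) = 1
Since 1 divides 7, solutions exist.

Step 2: Apply extended Euclidean algorithm to find gcd.
We find integers such that 2*x0 + 3*y0 = 1

Step 3: Scale the particular solution.
Multiply by 7/1 = 7:
c = -7, d = 7

Step 4: Verify.
2*(-7) + 3*(7) = 7 = 7 ✓

c = -7, d = 7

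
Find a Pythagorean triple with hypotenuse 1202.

We need a² + b² = 1202² = 1444804.
Trying: 1102² + 480² = 1214404 + 230400 = 1444804 ✓

(1102, 480, 1202)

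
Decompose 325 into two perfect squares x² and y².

We need to find integers x, y > 0 such that x² + y² = 325.
Trying x = 1: y² = 325 - 1² = 325 - 1 = 324
y = 18
Check: 1² + 18² = 1 + 324 = 325 ✓

325 = 1² + 18²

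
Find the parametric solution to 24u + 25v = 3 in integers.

Step 1: Compute gcd(24, 25) = 1.
Since 1 divides 3, solutions exist.

Step 2: Find a particular solution using extended Euclidean algorithm.
We get u₀ = -3, v₀ = 3.
Check: 24*-3 + 25*3 = 3 = 3 ✓

Step 3: Write the general solution.
u = -3 + (25/1)t = -3 + 25t
v = 3 - (24/1)t = 3 - 24t
for any integer t.

u = -3 + 25t, v = 3 - 24t for integer t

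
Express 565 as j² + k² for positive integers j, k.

We need to find integers j, k > 0 such that j² + k² = 565.
Trying j = 6: k² = 565 - 6² = 565 - 36 = 529
k = 23
Check: 6² + 23² = 36 + 529 = 565 ✓

565 = 6² + 23²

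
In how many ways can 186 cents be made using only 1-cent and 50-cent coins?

We need non-negative integers (x, y) with 1x + 50y = 186.
For each x from 0 to 186, check if (186 - 1x) is a non-negative multiple of 50.
Solutions (x, y): (36,3), (86,2), (136,1), (186,0)
Count: 4

4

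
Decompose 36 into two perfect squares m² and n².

No pair of positive integers m, n satisfies m² + n² = 36.

No solution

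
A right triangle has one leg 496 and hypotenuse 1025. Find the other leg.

a² = c² - b² = 1050625 - 246016 = 804609
a = 897

897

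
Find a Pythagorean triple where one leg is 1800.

We need the other leg and hypotenuse such that 1800² + x² = c².
Take x = 2730, c = 3270: 1800² + 2730² = 3240000 + 7452900 = 10692900 = 3270² ✓
Triple: (2730, 1800, 3270)

(2730, 1800, 3270)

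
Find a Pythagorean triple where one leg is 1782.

We need the other leg and hypotenuse such that 1782² + x² = c².
Take x = 1824, c = 2550: 1782² + 1824² = 3175524 + 3326976 = 6502500 = 2550² ✓
Triple: (1782, 1824, 2550)

(1782, 1824, 2550)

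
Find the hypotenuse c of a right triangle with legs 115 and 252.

c² = a² + b² = 115² + 252² = 13225 + 63504 = 76729
c = 277

277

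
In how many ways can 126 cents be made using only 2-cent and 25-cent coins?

We need non-negative integers (x, y) with 2x + 25y = 126.
For each x from 0 to 63, check if (126 - 2x) is a non-negative multiple of 25.
Solutions (x, y): (13,4), (38,2), (63,0)
Count: 3

3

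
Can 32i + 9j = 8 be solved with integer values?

Step 1: Compute gcd(32, 9).
gcd(32, 9) = 1

Step 2: Check divisibility.
Does 1 divide 8? 8 = 1 x 8, so yes.

By the theorem on linear Diophantine equations, 32i + 9j = 8 has integer solutions if and only if gcd(32, 9) divides 8. Since 1 | 8, solutions exist.

Yes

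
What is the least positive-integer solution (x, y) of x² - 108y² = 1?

We seek the smallest positive integers (x, y) with x² - 108y² = 1, i.e., x² = 108y² + 1.
Try successive y values:
y = 1: x² = 108·1² + 1 = 109, not a perfect square
y = 2: x² = 108·2² + 1 = 433, not a perfect square
y = 3: x² = 108·3² + 1 = 973, not a perfect square
... continuing the search (or via continued fractions) ...
y = 130: x² = 108·130² + 1 = 1825201, x = 1351 ✓

Verify: 1351² - 108·130² = 1825201 - 1825200 = 1 ✓

x = 1351, y = 130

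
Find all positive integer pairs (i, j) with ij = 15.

The positive divisors of 15 are: 1, 3, 5, 15.
Each divisor d gives the pair (d, 15/d):
(1, 15), (3, 5), (5, 3), (15, 1)

(1, 15), (3, 5), (5, 3), (15, 1)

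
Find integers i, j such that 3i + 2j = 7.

Step 1: Check solvability.
gcd(3, 2) = 1
Since 1 divides 7, solutions exist.

Step 2: Apply extended Euclidean algorithm to find gcd.
We find integers such that 3*x0 + 2*y0 = 1

Step 3: Scale the particular solution.
Multiply by 7/1 = 7:
i = 7, j = -7

Step 4: Verify.
3*(7) + 2*(-7) = 7 = 7 ✓

i = 7, j = -7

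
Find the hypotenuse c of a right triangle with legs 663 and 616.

c² = a² + b² = 663² + 616² = 439569 + 379456 = 819025
c = sqrt(819025) = 905

905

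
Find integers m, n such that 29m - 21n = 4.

Step 1: Check solvability.
gcd(29, 21) = 1
Since 1 divides 4, solutions exist.

Step 2: Apply extended Euclidean algorithm to find gcd.
We find integers such that 29*x0 + 21*y0 = 1

Step 3: Scale the particular solution.
Multiply by 4/1 = 4:
m = 32, n = 44

Step 4: Verify.
29*(32) - 21*(44) = 4 = 4 ✓

m = 32, n = 44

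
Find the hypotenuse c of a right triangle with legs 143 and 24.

c² = a² + b² = 143² + 24² = 20449 + 576 = 21025
c = sqrt(21025) = 145

145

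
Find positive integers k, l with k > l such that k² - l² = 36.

Factor: k² - l² = (k+l)(k-l) = 36.
We need two factors of 36 with the same parity.
Use k+l = 18 and k-l = 2 (product 18·2 = 36).
Adding: 2k = 20, so k = 10.
Subtracting: 2l = 16, so l = 8.
Check: 10² - 8² = 100 - 64 = 36 ✓

k = 10, l = 8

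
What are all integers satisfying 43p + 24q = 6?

Step 1: Compute gcd(43, 24) = 1.
Since 1 divides 6, solutions exist.

Step 2: Find a particular solution using extended Euclidean algorithm.
We get p₀ = -30, q₀ = 54.
Check: 43*-30 + 24*54 = 6 = 6 ✓

Step 3: Write the general solution.
p = -30 + (24/1)t = -30 + 24t
q = 54 - (43/1)t = 54 - 43t
for any integer t.

p = -30 + 24t, q = 54 - 43t for integer t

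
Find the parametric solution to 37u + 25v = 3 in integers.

Step 1: Compute gcd(37, 25) = 1.
Since 1 divides 3, solutions exist.

Step 2: Find a particular solution using extended Euclidean algorithm.
We get u₀ = -6, v₀ = 9.
Check: 37*-6 + 25*9 = 3 = 3 ✓

Step 3: Write the general solution.
u = -6 + (25/1)t = -6 + 25t
v = 9 - (37/1)t = 9 - 37t
for any integer t.

u = -6 + 25t, v = 9 - 37t for integer t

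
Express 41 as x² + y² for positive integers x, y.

We need to find integers x, y > 0 such that x² + y² = 41.
Trying x = 4: y² = 41 - 4² = 41 - 16 = 25
y = 5
Check: 4² + 5² = 16 + 25 = 41 ✓

41 = 4² + 5²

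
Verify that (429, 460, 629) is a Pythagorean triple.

Compute a² + b² = 429² + 460² = 184041 + 211600 = 395641
Compute c² = 629² = 395641
Since 395641 = 395641, confirmed.

Yes, it is a Pythagorean triple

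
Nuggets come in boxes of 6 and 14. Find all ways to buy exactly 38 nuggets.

We need non-negative integers (x, y) with 6x + 14y = 38.
For each x in 0..6, check if 38 - 6x is a non-negative multiple of 14.
x = 4: 14y = 14, y = 1 ✓

(4 boxes of 6, 1 boxes of 14)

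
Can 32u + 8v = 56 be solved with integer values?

Step 1: Compute gcd(32, 8).
gcd(32, 8) = 8

Step 2: Check divisibility.
Does 8 divide 56? 56 = 8 x 7, so yes.

By the theorem on linear Diophantine equations, 32u + 8v = 56 has integer solutions if and only if gcd(32, 8) divides 56. Since 8 | 56, solutions exist.

Yes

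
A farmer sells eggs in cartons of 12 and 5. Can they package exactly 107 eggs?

We need non-negative a, b with 12a + 5b = 107.
gcd(12, 5) = 1 divides 107.
Try a = 1: 5b = 107 - 12 = 95, so b = 19.
One way: 1 cartons of 12 and 19 cartons of 5.

Yes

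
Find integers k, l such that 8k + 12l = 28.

Step 1: Check solvability.
gcd(8, 12) = 4
Since 4 divides 28, solutions exist.

Step 2: Apply extended Euclidean algorithm to find gcd.
We find integers such that 8*x0 + 12*y0 = 4

Step 3: Scale the particular solution.
Multiply by 28/4 = 7:
k = -7, l = 7

Step 4: Verify.
8*(-7) + 12*(7) = 28 = 28 ✓

k = -7, l = 7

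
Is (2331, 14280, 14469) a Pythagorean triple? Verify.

Compute a² + b² = 2331² + 14280² = 5433561 + 203918400 = 209351961
Compute c² = 14469² = 209351961
Since 209351961 = 209351961, confirmed.

Yes, it is a Pythagorean triple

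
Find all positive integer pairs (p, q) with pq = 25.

The positive divisors of 25 are: 1, 5, 25.
Each divisor d gives the pair (d, 25/d):
(1, 25), (5, 5), (25, 1)

(1, 25), (5, 5), (25, 1)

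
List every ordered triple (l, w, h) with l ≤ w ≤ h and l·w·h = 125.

Iterate l from 1 to ⌊125^(1/3)⌋. For each l dividing 125, iterate w ≥ l with w dividing 125/l, and set h = 125/(l·w).
Triples found (3): (1×1×125), (1×5×25), (5×5×5)

(1×1×125), (1×5×25), (5×5×5)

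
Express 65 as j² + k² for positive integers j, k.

We need to find integers j, k > 0 such that j² + k² = 65.
Trying j = 1: k² = 65 - 1² = 65 - 1 = 64
k = 8
Check: 1² + 8² = 1 + 64 = 65 ✓

65 = 1² + 8²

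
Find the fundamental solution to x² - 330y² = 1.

We seek the smallest positive integers (x, y) with x² - 330y² = 1, i.e., x² = 330y² + 1.
Try successive y values:
y = 1: x² = 330·1² + 1 = 331, not a perfect square
y = 2: x² = 330·2² + 1 = 1321, not a perfect square
y = 3: x² = 330·3² + 1 = 2971, not a perfect square
... continuing the search (or via continued fractions) ...
y = 6: x² = 330·6² + 1 = 11881, x = 109 ✓

Verify: 109² - 330·6² = 11881 - 11880 = 1 ✓

x = 109, y = 6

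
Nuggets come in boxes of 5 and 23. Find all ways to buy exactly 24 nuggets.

We need non-negative integers (x, y) with 5x + 23y = 24.
For each x in 0..4, check if 24 - 5x is a non-negative multiple of 23.
No x yields an integer y ≥ 0.

No solution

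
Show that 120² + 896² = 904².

Compute a² + b² = 120² + 896² = 14400 + 802816 = 817216
Compute c² = 904² = 817216
Since 817216 = 817216, confirmed.

Yes, it is a Pythagorean triple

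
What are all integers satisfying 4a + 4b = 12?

Step 1: Compute gcd(4, 4) = 4.
Since 4 divides 12, solutions exist.

Step 2: Find a particular solution using extended Euclidean algorithm.
We get a₀ = 0, b₀ = 3.
Check: 4*0 + 4*3 = 12 = 12 ✓

Step 3: Write the general solution.
a = 0 + (4/4)t = 0 + 1t
b = 3 - (4/4)t = 3 - 1t
for any integer t.

a = 0 + 1t, b = 3 - 1t for integer t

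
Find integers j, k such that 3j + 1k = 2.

Step 1: Check solvability.
gcd(3, 1) = 1
Since 1 divides 2, solutions exist.

Step 2: Apply extended Euclidean algorithm to find gcd.
We find integers such that 3*x0 + 1*y0 = 1

Step 3: Scale the particular solution.
Multiply by 2/1 = 2:
j = 0, k = 2

Step 4: Verify.
3*(0) + 1*(2) = 2 = 2 ✓

j = 0, k = 2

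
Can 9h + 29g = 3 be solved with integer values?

Step 1: Compute gcd(9, 29).
gcd(9, 29) = 1

Step 2: Check divisibility.
Does 1 divide 3? 3 = 1 x 3, so yes.

By the theorem on linear Diophantine equations, 9h + 29g = 3 has integer solutions if and only if gcd(9, 29) divides 3. Since 1 | 3, solutions exist.

Yes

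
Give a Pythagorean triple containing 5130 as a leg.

We need the other leg and hypotenuse such that 5130² + x² = c².
Take x = 4992, c = 7158: 5130² + 4992² = 26316900 + 24920064 = 51236964 = 7158² ✓
Triple: (5130, 4992, 7158)

(5130, 4992, 7158)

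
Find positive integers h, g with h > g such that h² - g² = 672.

Factor: h² - g² = (h+g)(h-g) = 672.
We need two factors of 672 with the same parity.
Use h+g = 336 and h-g = 2 (product 336·2 = 672).
Adding: 2h = 338, so h = 169.
Subtracting: 2g = 334, so g = 167.
Check: 169² - 167² = 28561 - 27889 = 672 ✓

h = 169, g = 167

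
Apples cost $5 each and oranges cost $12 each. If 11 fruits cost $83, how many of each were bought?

Let a = apples, o = oranges.
a + o = 11
5a + 12o = 83
Substitute o = 11 - a:
5a + 12(11 - a) = 83
(5 - 12)a = 83 - 132
-7a = -49
a = 7, o = 11 - 7 = 4

Apples: 7, Oranges: 4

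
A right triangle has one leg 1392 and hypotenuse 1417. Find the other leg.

a² = c² - b² = 2007889 - 1937664 = 70225
a = 265

265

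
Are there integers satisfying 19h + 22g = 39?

Step 1: Compute gcd(19, 22).
gcd(19, 22) = 1

Step 2: Check divisibility.
Does 1 divide 39? 39 = 1 x 39, so yes.

By the theorem on linear Diophantine equations, 19h + 22g = 39 has integer solutions if and only if gcd(19, 22) divides 39. Since 1 | 39, solutions exist.

Yes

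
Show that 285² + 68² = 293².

Compute a² + b² = 285² + 68² = 81225 + 4624 = 85849
Compute c² = 293² = 85849
Since 85849 = 85849, confirmed.

Yes, it is a Pythagorean triple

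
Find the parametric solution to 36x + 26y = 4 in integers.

Step 1: Compute gcd(36, 26) = 2.
Since 2 divides 4, solutions exist.

Step 2: Find a particular solution using extended Euclidean algorithm.
We get x₀ = -10, y₀ = 14.
Check: 36*-10 + 26*14 = 4 = 4 ✓

Step 3: Write the general solution.
x = -10 + (26/2)t = -10 + 13t
y = 14 - (36/2)t = 14 - 18t
for any integer t.

x = -10 + 13t, y = 14 - 18t for integer t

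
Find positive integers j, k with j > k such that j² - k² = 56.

Factor: j² - k² = (j+k)(j-k) = 56.
We need two factors of 56 with the same parity.
Use j+k = 28 and j-k = 2 (product 28·2 = 56).
Adding: 2j = 30, so j = 15.
Subtracting: 2k = 26, so k = 13.
Check: 15² - 13² = 225 - 169 = 56 ✓

j = 15, k = 13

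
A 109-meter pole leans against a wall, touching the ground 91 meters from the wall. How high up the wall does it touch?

The ladder, wall, and ground form a right triangle with hypotenuse 109 and one leg 91.
By the Pythagorean theorem: h² = 109² - 91² = 11881 - 8281 = 3600
h = √3600 = 60 meters

60 meters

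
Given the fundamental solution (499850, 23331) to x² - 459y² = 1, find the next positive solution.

Solutions to x² - Dy² = 1 are generated by powers of (x₀ + y₀√D).
The next solution satisfies x₁ + y₁√459 = (x₀ + y₀√459)², giving:
x₁ = x₀² + 459y₀² = 499850² + 459·23331² = 249850022500 + 249850022499 = 499700044999
y₁ = 2x₀y₀ = 2·499850·23331 = 23324000700

Verify: 499700044999² - 459·23324000700² = 249700134972002624910001 - 249700134972002624910000 = 1 ✓

x = 499700044999, y = 23324000700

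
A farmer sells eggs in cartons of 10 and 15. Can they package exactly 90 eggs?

We need non-negative a, b with 10a + 15b = 90.
gcd(10, 15) = 5 divides 90.
Try a = 0: 15b = 90 - 0 = 90, so b = 6.
One way: 0 cartons of 10 and 6 cartons of 15.

Yes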